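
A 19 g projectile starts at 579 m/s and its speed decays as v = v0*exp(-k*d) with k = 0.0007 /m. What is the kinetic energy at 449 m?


v = v0*exp(-k*d) = 579*exp(-0.0007*449) = 422.844 m/s
E = 0.5*m*v^2 = 0.5*0.019*422.844^2 = 1699 J

1699 J


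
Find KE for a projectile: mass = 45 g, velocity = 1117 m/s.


E = 0.5*m*v^2 = 0.5*0.045*1117^2 = 28073 J

28073 J


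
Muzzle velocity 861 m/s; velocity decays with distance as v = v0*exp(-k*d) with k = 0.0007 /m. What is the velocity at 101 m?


v = v0*exp(-k*d) = 861*exp(-0.0007*101) = 802.2 m/s

802.2 m/s


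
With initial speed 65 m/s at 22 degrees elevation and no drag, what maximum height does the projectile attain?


H = (v0*sin(theta))^2 / (2g) = (65*sin(22°))^2 / (2*9.81) = 30.22 m

30.22 m


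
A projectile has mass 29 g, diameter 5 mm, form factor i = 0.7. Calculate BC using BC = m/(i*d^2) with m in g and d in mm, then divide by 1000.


BC = m/(i*d^2*1000) = 29/(0.7 * 5^2 * 1000) = 0.001657

0.001657


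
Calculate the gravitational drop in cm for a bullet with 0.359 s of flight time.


drop = 0.5*g*t^2 = 0.5*9.81*0.359^2 = 0.632161 m ≈ 63.22 cm

63.22 cm


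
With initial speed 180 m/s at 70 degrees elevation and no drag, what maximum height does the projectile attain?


H = (v0*sin(theta))^2 / (2g) = (180*sin(70°))^2 / (2*9.81) = 1458 m

1458 m


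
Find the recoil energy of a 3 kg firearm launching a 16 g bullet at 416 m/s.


v_r = m_p*v_p/m_gun = 0.016*416/3 = 2.21867 m/s, E_r = 0.5*m_gun*v_r^2 = 0.5*3*2.21867^2 = 7.384 J

7.384 J


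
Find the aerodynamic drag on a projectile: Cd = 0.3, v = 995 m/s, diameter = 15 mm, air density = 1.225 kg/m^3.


A = pi*(d/2)^2 = pi*(15/2000)^2 = 1.76715e-04 m^2
Fd = 0.5*Cd*rho*A*v^2 = 0.5*0.3*1.225*1.76715e-04*995^2 = 32.15 N

32.15 N


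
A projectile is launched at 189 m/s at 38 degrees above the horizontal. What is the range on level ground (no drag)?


R = v0^2 * sin(2*theta) / g = 189^2 * sin(2*38°) / 9.81 = 3533 m

3533 m


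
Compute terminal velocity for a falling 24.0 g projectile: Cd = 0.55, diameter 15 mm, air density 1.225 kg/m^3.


A = pi*(d/2)^2 = pi*(15/2000)^2 = 1.76715e-04 m^2
vt = sqrt(2mg/(Cd*rho*A)) = sqrt(2*0.024*9.81/(0.55 * 1.225 * 1.76715e-04)) = 62.89 m/s

62.89 m/s


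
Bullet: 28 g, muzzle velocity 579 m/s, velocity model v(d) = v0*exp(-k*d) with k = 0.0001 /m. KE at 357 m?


v = v0*exp(-k*d) = 579*exp(-0.0001*357) = 558.694 m/s
E = 0.5*m*v^2 = 0.5*0.028*558.694^2 = 4370 J

4370 J


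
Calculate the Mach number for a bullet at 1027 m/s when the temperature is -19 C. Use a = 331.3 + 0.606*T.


a = 331.3 + 0.606*(-19) = 319.786 m/s
M = v/a = 1027/319.786 = 3.212

3.212


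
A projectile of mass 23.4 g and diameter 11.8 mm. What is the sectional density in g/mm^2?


SD = m/d^2 = 23.4/11.8^2 = 0.1681 g/mm^2

0.1681 g/mm^2


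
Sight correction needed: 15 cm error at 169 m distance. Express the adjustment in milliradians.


1 mrad subtends 1 cm per 10 m of range, so adj = error_cm / (dist_m / 10) = 15 / (169/10) = 0.8876 mrad

0.8876 mrad


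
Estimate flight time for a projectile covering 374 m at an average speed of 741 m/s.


t = d/v = 374/741 = 0.5047 s

0.5047 s


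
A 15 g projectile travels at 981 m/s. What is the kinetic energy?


E = 0.5*m*v^2 = 0.5*0.015*981^2 = 7218 J

7218 J


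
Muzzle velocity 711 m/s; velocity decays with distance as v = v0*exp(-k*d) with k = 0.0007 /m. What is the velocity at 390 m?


v = v0*exp(-k*d) = 711*exp(-0.0007*390) = 541.1 m/s

541.1 m/s


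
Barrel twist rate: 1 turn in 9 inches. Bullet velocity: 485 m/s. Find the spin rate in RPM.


twist_m = 9*0.0254 = 0.2286 m
spin = v/twist = 485/0.2286 = 2121.61 rev/s
RPM = spin*60 = 2121.61*60 ≈ 127297 RPM

127297 RPM


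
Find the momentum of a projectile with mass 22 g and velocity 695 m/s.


p = m*v = 0.022*695 = 15.29 kg·m/s

15.29 kg·m/s


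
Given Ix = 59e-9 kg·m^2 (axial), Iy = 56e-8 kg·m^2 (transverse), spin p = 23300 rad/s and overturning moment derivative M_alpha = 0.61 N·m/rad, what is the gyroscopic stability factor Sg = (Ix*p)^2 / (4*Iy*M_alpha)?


Sg = Ix^2 * p^2 / (4 * Iy * M_alpha) = (59e-9)^2 * 23300^2 / (4 * 56e-8 * 0.61) = 1.383

1.383


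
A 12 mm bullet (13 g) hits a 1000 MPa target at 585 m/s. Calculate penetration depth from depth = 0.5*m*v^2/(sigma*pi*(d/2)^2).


A = pi*(d/2)^2 = pi*(12/2)^2 = 113.097 mm^2
E = 0.5*m*v^2 = 0.5*0.013*585^2 = 2224.46 J
depth = E/(sigma*A) = 2224.46 J / (1000 MPa * 113.097 mm^2) = 2224.46/(1000 * 113.097) m = 0.0196686 m ≈ 19.67 mm

19.67 mm


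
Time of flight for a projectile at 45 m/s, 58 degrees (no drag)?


T = 2*v0*sin(theta)/g = 2*45*sin(58°)/9.81 = 7.78 s

7.78 s


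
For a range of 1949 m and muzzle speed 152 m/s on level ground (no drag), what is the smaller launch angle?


sin(2*theta) = R*g/v0^2 = 1949*9.81/152^2 = 0.827549, theta = arcsin(0.827549)/2 = 27.92°

27.92 degrees


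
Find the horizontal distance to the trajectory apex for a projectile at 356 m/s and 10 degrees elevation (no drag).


R = v0^2*sin(2*theta)/g = 356^2*sin(2*10°)/9.81 = 4418.58 m
apex_dist = R/2 = 4418.58/2 = 2209 m

2209 m


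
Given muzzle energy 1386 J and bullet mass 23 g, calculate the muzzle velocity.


v = sqrt(2*E/m) = sqrt(2*1386/0.023) = 347.2 m/s

347.2 m/s


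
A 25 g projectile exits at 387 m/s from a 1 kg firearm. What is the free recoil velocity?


v_recoil = m_p * v_p / m_gun = 0.025 * 387 / 1 = 9.675 m/s

9.675 m/s


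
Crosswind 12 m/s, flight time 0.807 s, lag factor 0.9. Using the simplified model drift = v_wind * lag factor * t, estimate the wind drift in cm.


drift = v_wind * lag * t = 12 * 0.9 * 0.807 = 8.7156 m ≈ 871.6 cm

871.6 cm


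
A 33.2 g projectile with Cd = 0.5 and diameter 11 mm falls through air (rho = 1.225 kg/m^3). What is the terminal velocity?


A = pi*(d/2)^2 = pi*(11/2000)^2 = 9.50332e-05 m^2
vt = sqrt(2mg/(Cd*rho*A)) = sqrt(2*0.0332*9.81/(0.5 * 1.225 * 9.50332e-05)) = 105.8 m/s

105.8 m/s


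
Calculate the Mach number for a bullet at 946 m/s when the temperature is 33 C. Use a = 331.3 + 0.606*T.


a = 331.3 + 0.606*(33) = 351.298 m/s
M = v/a = 946/351.298 = 2.693

2.693


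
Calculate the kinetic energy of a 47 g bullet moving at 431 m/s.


E = 0.5*m*v^2 = 0.5*0.047*431^2 = 4365 J

4365 J


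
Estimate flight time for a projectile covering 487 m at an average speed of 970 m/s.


t = d/v = 487/970 = 0.5021 s

0.5021 s


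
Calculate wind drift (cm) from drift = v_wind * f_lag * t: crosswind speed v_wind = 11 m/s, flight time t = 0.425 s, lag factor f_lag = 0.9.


drift = v_wind * lag * t = 11 * 0.9 * 0.425 = 4.2075 m ≈ 420.8 cm

420.8 cm


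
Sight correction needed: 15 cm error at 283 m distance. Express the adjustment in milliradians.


1 mrad subtends 1 cm per 10 m of range, so adj = error_cm / (dist_m / 10) = 15 / (283/10) = 0.53 mrad

0.53 mrad


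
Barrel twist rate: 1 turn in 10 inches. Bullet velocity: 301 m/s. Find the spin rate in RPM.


twist_m = 10*0.0254 = 0.254 m
spin = v/twist = 301/0.254 = 1185.039 rev/s
RPM = spin*60 = 1185.039*60 ≈ 71102 RPM

71102 RPM


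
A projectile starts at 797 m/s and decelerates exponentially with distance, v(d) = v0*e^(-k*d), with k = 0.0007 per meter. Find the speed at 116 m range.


v = v0*exp(-k*d) = 797*exp(-0.0007*116) = 734.8 m/s

734.8 m/s


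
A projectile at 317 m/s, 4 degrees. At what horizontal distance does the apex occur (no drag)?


R = v0^2*sin(2*theta)/g = 317^2*sin(2*4°)/9.81 = 1425.62 m
apex_dist = R/2 = 1425.62/2 = 712.8 m

712.8 m


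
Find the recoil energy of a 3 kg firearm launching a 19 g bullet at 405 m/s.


v_r = m_p*v_p/m_gun = 0.019*405/3 = 2.565 m/s, E_r = 0.5*m_gun*v_r^2 = 0.5*3*2.565^2 = 9.869 J

9.869 J


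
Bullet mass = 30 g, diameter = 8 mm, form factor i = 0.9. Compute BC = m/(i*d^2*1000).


BC = m/(i*d^2*1000) = 30/(0.9 * 8^2 * 1000) = 0.0005208

0.0005208


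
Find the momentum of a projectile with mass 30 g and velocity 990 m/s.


p = m*v = 0.03*990 = 29.7 kg·m/s

29.7 kg·m/s


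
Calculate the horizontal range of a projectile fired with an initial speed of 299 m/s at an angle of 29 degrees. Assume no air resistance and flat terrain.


R = v0^2 * sin(2*theta) / g = 299^2 * sin(2*29°) / 9.81 = 7728 m

7728 m


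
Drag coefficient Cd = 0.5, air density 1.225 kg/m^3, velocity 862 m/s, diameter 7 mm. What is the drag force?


A = pi*(d/2)^2 = pi*(7/2000)^2 = 3.84845e-05 m^2
Fd = 0.5*Cd*rho*A*v^2 = 0.5*0.5*1.225*3.84845e-05*862^2 = 8.757 N

8.757 N


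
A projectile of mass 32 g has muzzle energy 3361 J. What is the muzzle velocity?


v = sqrt(2*E/m) = sqrt(2*3361/0.032) = 458.3 m/s

458.3 m/s


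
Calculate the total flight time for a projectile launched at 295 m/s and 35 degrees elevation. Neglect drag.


T = 2*v0*sin(theta)/g = 2*295*sin(35°)/9.81 = 34.5 s

34.5 s


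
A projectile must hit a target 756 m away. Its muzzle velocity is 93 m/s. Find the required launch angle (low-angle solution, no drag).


sin(2*theta) = R*g/v0^2 = 756*9.81/93^2 = 0.857482, theta = arcsin(0.857482)/2 = 29.52°

29.52 degrees


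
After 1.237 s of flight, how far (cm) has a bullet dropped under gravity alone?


drop = 0.5*g*t^2 = 0.5*9.81*1.237^2 = 7.50548 m ≈ 750.5 cm

750.5 cm


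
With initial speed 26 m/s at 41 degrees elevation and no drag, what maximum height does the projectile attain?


H = (v0*sin(theta))^2 / (2g) = (26*sin(41°))^2 / (2*9.81) = 14.83 m

14.83 m


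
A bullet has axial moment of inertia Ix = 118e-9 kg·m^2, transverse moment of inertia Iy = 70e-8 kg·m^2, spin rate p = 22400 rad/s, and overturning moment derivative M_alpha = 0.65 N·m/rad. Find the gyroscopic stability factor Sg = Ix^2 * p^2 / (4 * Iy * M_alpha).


Sg = Ix^2 * p^2 / (4 * Iy * M_alpha) = (118e-9)^2 * 22400^2 / (4 * 70e-8 * 0.65) = 3.839

3.839


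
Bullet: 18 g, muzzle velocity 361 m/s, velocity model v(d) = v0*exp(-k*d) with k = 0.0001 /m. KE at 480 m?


v = v0*exp(-k*d) = 361*exp(-0.0001*480) = 344.081 m/s
E = 0.5*m*v^2 = 0.5*0.018*344.081^2 = 1066 J

1066 J


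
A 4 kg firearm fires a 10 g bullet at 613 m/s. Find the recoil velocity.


v_recoil = m_p * v_p / m_gun = 0.01 * 613 / 4 = 1.532 m/s

1.532 m/s


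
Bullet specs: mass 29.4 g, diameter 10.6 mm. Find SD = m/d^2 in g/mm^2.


SD = m/d^2 = 29.4/10.6^2 = 0.2617 g/mm^2

0.2617 g/mm^2


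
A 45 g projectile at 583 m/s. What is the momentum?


p = m*v = 0.045*583 = 26.23 kg·m/s

26.23 kg·m/s


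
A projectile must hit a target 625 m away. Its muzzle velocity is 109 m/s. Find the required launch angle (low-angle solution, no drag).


sin(2*theta) = R*g/v0^2 = 625*9.81/109^2 = 0.516055, theta = arcsin(0.516055)/2 = 15.53°

15.53 degrees


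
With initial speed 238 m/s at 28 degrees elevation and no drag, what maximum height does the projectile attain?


H = (v0*sin(theta))^2 / (2g) = (238*sin(28°))^2 / (2*9.81) = 636.3 m

636.3 m


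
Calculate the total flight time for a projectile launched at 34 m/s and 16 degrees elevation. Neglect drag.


T = 2*v0*sin(theta)/g = 2*34*sin(16°)/9.81 = 1.911 s

1.911 s


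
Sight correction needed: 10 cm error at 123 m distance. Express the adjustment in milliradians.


1 mrad subtends 1 cm per 10 m of range, so adj = error_cm / (dist_m / 10) = 10 / (123/10) = 0.813 mrad

0.813 mrad


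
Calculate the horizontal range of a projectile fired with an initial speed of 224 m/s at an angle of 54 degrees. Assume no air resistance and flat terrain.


R = v0^2 * sin(2*theta) / g = 224^2 * sin(2*54°) / 9.81 = 4864 m

4864 m


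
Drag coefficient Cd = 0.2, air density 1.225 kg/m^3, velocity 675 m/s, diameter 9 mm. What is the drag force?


A = pi*(d/2)^2 = pi*(9/2000)^2 = 6.36173e-05 m^2
Fd = 0.5*Cd*rho*A*v^2 = 0.5*0.2*1.225*6.36173e-05*675^2 = 3.551 N

3.551 N


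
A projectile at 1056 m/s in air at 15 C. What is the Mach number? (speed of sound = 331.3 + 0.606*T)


a = 331.3 + 0.606*(15) = 340.39 m/s
M = v/a = 1056/340.39 = 3.102

3.102


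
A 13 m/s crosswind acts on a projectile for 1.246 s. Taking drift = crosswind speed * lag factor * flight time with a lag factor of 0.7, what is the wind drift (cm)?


drift = v_wind * lag * t = 13 * 0.7 * 1.246 = 11.3386 m ≈ 1134 cm

1134 cm


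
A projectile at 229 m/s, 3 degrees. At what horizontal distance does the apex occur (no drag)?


R = v0^2*sin(2*theta)/g = 229^2*sin(2*3°)/9.81 = 558.774 m
apex_dist = R/2 = 558.774/2 = 279.4 m

279.4 m


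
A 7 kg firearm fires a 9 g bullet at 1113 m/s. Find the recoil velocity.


v_recoil = m_p * v_p / m_gun = 0.009 * 1113 / 7 = 1.431 m/s

1.431 m/s


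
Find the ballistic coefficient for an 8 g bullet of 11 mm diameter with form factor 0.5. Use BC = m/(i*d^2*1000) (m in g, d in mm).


BC = m/(i*d^2*1000) = 8/(0.5 * 11^2 * 1000) = 0.0001322

0.0001322


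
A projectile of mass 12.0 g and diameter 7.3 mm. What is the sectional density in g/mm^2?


SD = m/d^2 = 12.0/7.3^2 = 0.2252 g/mm^2

0.2252 g/mm^2


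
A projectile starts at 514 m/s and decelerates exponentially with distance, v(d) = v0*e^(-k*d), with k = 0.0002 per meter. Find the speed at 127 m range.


v = v0*exp(-k*d) = 514*exp(-0.0002*127) = 501.1 m/s

501.1 m/s


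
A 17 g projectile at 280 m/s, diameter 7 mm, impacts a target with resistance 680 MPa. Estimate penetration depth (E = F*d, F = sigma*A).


A = pi*(d/2)^2 = pi*(7/2)^2 = 38.4845 mm^2
E = 0.5*m*v^2 = 0.5*0.017*280^2 = 666.4 J
depth = E/(sigma*A) = 666.4 J / (680 MPa * 38.4845 mm^2) = 666.4/(680 * 38.4845) m = 0.0254648 m ≈ 25.46 mm

25.46 mm


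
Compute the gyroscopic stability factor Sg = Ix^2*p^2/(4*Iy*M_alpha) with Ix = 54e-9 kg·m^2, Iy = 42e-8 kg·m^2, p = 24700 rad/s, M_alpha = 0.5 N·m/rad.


Sg = Ix^2 * p^2 / (4 * Iy * M_alpha) = (54e-9)^2 * 24700^2 / (4 * 42e-8 * 0.5) = 2.118

2.118


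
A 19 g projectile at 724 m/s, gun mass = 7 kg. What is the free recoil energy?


v_r = m_p*v_p/m_gun = 0.019*724/7 = 1.96514 m/s, E_r = 0.5*m_gun*v_r^2 = 0.5*7*1.96514^2 = 13.52 J

13.52 J


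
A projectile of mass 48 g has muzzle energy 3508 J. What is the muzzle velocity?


v = sqrt(2*E/m) = sqrt(2*3508/0.048) = 382.3 m/s

382.3 m/s


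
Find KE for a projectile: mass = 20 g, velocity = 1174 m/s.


E = 0.5*m*v^2 = 0.5*0.02*1174^2 = 13783 J

13783 J


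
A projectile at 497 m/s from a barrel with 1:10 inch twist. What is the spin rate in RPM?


twist_m = 10*0.0254 = 0.254 m
spin = v/twist = 497/0.254 = 1956.693 rev/s
RPM = spin*60 = 1956.693*60 ≈ 117402 RPM

117402 RPM


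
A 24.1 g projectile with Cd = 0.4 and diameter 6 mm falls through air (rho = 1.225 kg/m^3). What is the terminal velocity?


A = pi*(d/2)^2 = pi*(6/2000)^2 = 2.82743e-05 m^2
vt = sqrt(2mg/(Cd*rho*A)) = sqrt(2*0.0241*9.81/(0.4 * 1.225 * 2.82743e-05)) = 184.7 m/s

184.7 m/s


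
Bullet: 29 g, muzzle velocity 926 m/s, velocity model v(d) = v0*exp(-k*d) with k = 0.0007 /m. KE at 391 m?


v = v0*exp(-k*d) = 926*exp(-0.0007*391) = 704.279 m/s
E = 0.5*m*v^2 = 0.5*0.029*704.279^2 = 7192 J

7192 J


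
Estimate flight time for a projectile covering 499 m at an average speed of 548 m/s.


t = d/v = 499/548 = 0.9106 s

0.9106 s


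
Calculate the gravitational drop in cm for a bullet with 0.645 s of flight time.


drop = 0.5*g*t^2 = 0.5*9.81*0.645^2 = 2.0406 m ≈ 204.1 cm

204.1 cm


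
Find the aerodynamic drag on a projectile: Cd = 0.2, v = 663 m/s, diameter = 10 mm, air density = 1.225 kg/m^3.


A = pi*(d/2)^2 = pi*(10/2000)^2 = 7.85398e-05 m^2
Fd = 0.5*Cd*rho*A*v^2 = 0.5*0.2*1.225*7.85398e-05*663^2 = 4.229 N

4.229 N


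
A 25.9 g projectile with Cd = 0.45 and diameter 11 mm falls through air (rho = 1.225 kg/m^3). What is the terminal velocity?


A = pi*(d/2)^2 = pi*(11/2000)^2 = 9.50332e-05 m^2
vt = sqrt(2mg/(Cd*rho*A)) = sqrt(2*0.0259*9.81/(0.45 * 1.225 * 9.50332e-05)) = 98.49 m/s

98.49 m/s


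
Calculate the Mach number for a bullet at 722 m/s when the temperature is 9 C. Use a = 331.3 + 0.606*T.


a = 331.3 + 0.606*(9) = 336.754 m/s
M = v/a = 722/336.754 = 2.144

2.144


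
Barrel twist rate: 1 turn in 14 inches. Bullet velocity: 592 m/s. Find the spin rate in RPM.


twist_m = 14*0.0254 = 0.3556 m
spin = v/twist = 592/0.3556 = 1664.792 rev/s
RPM = spin*60 = 1664.792*60 ≈ 99888 RPM

99888 RPM


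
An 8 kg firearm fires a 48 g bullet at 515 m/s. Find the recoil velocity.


v_recoil = m_p * v_p / m_gun = 0.048 * 515 / 8 = 3.09 m/s

3.09 m/s


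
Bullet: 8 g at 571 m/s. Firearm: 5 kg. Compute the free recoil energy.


v_r = m_p*v_p/m_gun = 0.008*571/5 = 0.9136 m/s, E_r = 0.5*m_gun*v_r^2 = 0.5*5*0.9136^2 = 2.087 J

2.087 J


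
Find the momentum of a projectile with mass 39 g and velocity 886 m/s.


p = m*v = 0.039*886 = 34.55 kg·m/s

34.55 kg·m/s


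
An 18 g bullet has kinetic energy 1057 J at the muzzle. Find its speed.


v = sqrt(2*E/m) = sqrt(2*1057/0.018) = 342.7 m/s

342.7 m/s


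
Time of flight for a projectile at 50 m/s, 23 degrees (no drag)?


T = 2*v0*sin(theta)/g = 2*50*sin(23°)/9.81 = 3.983 s

3.983 s


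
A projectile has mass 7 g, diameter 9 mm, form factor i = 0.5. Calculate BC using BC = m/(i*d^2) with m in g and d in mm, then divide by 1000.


BC = m/(i*d^2*1000) = 7/(0.5 * 9^2 * 1000) = 0.0001728

0.0001728


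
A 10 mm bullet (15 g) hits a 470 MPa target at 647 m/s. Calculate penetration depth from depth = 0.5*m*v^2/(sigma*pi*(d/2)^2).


A = pi*(d/2)^2 = pi*(10/2)^2 = 78.5398 mm^2
E = 0.5*m*v^2 = 0.5*0.015*647^2 = 3139.57 J
depth = E/(sigma*A) = 3139.57 J / (470 MPa * 78.5398 mm^2) = 3139.57/(470 * 78.5398) m = 0.0850515 m ≈ 85.05 mm

85.05 mm


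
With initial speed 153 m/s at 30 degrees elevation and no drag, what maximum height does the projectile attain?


H = (v0*sin(theta))^2 / (2g) = (153*sin(30°))^2 / (2*9.81) = 298.3 m

298.3 m


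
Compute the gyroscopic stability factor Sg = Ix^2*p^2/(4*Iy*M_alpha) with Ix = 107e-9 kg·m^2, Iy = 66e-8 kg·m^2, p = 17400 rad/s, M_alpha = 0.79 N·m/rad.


Sg = Ix^2 * p^2 / (4 * Iy * M_alpha) = (107e-9)^2 * 17400^2 / (4 * 66e-8 * 0.79) = 1.662

1.662


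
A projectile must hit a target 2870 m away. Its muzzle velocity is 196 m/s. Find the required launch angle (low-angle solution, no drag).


sin(2*theta) = R*g/v0^2 = 2870*9.81/196^2 = 0.73289, theta = arcsin(0.73289)/2 = 23.56°

23.56 degrees


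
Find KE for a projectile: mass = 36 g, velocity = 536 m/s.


E = 0.5*m*v^2 = 0.5*0.036*536^2 = 5171 J

5171 J


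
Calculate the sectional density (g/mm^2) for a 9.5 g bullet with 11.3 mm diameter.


SD = m/d^2 = 9.5/11.3^2 = 0.0744 g/mm^2

0.0744 g/mm^2


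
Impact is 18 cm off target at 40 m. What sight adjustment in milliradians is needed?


1 mrad subtends 1 cm per 10 m of range, so adj = error_cm / (dist_m / 10) = 18 / (40/10) = 4.5 mrad

4.5 mrad


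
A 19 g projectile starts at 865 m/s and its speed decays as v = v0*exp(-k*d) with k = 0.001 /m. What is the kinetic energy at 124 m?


v = v0*exp(-k*d) = 865*exp(-0.001*124) = 764.124 m/s
E = 0.5*m*v^2 = 0.5*0.019*764.124^2 = 5547 J

5547 J


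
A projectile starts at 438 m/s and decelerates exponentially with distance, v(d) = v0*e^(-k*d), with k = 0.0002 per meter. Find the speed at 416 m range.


v = v0*exp(-k*d) = 438*exp(-0.0002*416) = 403 m/s

403 m/s


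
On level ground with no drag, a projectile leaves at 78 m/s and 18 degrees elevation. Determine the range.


R = v0^2 * sin(2*theta) / g = 78^2 * sin(2*18°) / 9.81 = 364.5 m

364.5 m


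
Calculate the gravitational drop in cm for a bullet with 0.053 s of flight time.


drop = 0.5*g*t^2 = 0.5*9.81*0.053^2 = 0.0137781 m ≈ 1.378 cm

1.378 cm


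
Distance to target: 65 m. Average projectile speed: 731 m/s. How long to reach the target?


t = d/v = 65/731 = 0.08892 s

0.08892 s


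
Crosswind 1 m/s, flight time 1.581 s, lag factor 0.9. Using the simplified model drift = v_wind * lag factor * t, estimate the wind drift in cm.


drift = v_wind * lag * t = 1 * 0.9 * 1.581 = 1.4229 m ≈ 142.3 cm

142.3 cm


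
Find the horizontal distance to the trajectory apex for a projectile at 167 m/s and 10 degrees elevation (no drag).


R = v0^2*sin(2*theta)/g = 167^2*sin(2*10°)/9.81 = 972.334 m
apex_dist = R/2 = 972.334/2 = 486.2 m

486.2 m


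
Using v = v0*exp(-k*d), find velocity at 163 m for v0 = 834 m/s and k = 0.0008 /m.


v = v0*exp(-k*d) = 834*exp(-0.0008*163) = 732 m/s

732 m/s


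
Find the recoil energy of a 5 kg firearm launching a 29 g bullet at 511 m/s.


v_r = m_p*v_p/m_gun = 0.029*511/5 = 2.9638 m/s, E_r = 0.5*m_gun*v_r^2 = 0.5*5*2.9638^2 = 21.96 J

21.96 J


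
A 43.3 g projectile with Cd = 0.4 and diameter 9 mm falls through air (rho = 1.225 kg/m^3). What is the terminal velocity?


A = pi*(d/2)^2 = pi*(9/2000)^2 = 6.36173e-05 m^2
vt = sqrt(2mg/(Cd*rho*A)) = sqrt(2*0.0433*9.81/(0.4 * 1.225 * 6.36173e-05)) = 165.1 m/s

165.1 m/s


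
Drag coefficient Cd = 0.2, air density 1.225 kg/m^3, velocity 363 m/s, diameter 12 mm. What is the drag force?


A = pi*(d/2)^2 = pi*(12/2000)^2 = 1.13097e-04 m^2
Fd = 0.5*Cd*rho*A*v^2 = 0.5*0.2*1.225*1.13097e-04*363^2 = 1.826 N

1.826 N


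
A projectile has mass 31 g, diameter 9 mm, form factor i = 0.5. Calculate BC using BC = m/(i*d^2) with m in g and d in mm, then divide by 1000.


BC = m/(i*d^2*1000) = 31/(0.5 * 9^2 * 1000) = 0.0007654

0.0007654


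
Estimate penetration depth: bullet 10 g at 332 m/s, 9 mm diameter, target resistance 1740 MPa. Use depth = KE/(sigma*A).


A = pi*(d/2)^2 = pi*(9/2)^2 = 63.6173 mm^2
E = 0.5*m*v^2 = 0.5*0.01*332^2 = 551.12 J
depth = E/(sigma*A) = 551.12 J / (1740 MPa * 63.6173 mm^2) = 551.12/(1740 * 63.6173) m = 0.00497877 m ≈ 4.979 mm

4.979 mm


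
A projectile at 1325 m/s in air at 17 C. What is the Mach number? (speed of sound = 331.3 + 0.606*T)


a = 331.3 + 0.606*(17) = 341.602 m/s
M = v/a = 1325/341.602 = 3.879

3.879


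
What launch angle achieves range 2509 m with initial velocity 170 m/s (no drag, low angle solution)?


sin(2*theta) = R*g/v0^2 = 2509*9.81/170^2 = 0.851671, theta = arcsin(0.851671)/2 = 29.2°

29.2 degrees


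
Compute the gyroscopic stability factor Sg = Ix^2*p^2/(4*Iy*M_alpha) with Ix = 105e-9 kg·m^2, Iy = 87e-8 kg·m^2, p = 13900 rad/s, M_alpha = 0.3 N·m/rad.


Sg = Ix^2 * p^2 / (4 * Iy * M_alpha) = (105e-9)^2 * 13900^2 / (4 * 87e-8 * 0.3) = 2.04

2.04


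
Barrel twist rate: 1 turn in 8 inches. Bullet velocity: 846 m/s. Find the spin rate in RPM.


twist_m = 8*0.0254 = 0.2032 m
spin = v/twist = 846/0.2032 = 4163.386 rev/s
RPM = spin*60 = 4163.386*60 ≈ 249803 RPM

249803 RPM


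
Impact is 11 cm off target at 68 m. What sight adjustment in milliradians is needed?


1 mrad subtends 1 cm per 10 m of range, so adj = error_cm / (dist_m / 10) = 11 / (68/10) = 1.618 mrad

1.618 mrad


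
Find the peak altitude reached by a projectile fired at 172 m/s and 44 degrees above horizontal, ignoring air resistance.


H = (v0*sin(theta))^2 / (2g) = (172*sin(44°))^2 / (2*9.81) = 727.6 m

727.6 m


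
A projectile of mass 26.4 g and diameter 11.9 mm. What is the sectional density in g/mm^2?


SD = m/d^2 = 26.4/11.9^2 = 0.1864 g/mm^2

0.1864 g/mm^2


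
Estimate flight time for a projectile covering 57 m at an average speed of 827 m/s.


t = d/v = 57/827 = 0.06892 s

0.06892 s


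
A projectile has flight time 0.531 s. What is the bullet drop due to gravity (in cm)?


drop = 0.5*g*t^2 = 0.5*9.81*0.531^2 = 1.38302 m ≈ 138.3 cm

138.3 cm


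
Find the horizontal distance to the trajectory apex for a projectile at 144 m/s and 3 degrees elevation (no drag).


R = v0^2*sin(2*theta)/g = 144^2*sin(2*3°)/9.81 = 220.948 m
apex_dist = R/2 = 220.948/2 = 110.5 m

110.5 m


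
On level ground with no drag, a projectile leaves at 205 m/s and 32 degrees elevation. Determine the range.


R = v0^2 * sin(2*theta) / g = 205^2 * sin(2*32°) / 9.81 = 3850 m

3850 m


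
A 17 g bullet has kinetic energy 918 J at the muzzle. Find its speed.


v = sqrt(2*E/m) = sqrt(2*918/0.017) = 328.6 m/s

328.6 m/s


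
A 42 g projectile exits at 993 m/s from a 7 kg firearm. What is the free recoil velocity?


v_recoil = m_p * v_p / m_gun = 0.042 * 993 / 7 = 5.958 m/s

5.958 m/s


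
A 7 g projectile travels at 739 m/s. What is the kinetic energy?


E = 0.5*m*v^2 = 0.5*0.007*739^2 = 1911 J

1911 J


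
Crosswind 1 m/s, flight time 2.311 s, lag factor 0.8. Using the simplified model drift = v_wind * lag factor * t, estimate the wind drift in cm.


drift = v_wind * lag * t = 1 * 0.8 * 2.311 = 1.8488 m ≈ 184.9 cm

184.9 cm


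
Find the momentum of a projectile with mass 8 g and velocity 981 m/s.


p = m*v = 0.008*981 = 7.848 kg·m/s

7.848 kg·m/s


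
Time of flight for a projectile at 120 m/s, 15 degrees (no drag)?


T = 2*v0*sin(theta)/g = 2*120*sin(15°)/9.81 = 6.332 s

6.332 s


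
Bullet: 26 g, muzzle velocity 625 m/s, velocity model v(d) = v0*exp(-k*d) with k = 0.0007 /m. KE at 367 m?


v = v0*exp(-k*d) = 625*exp(-0.0007*367) = 483.403 m/s
E = 0.5*m*v^2 = 0.5*0.026*483.403^2 = 3038 J

3038 J


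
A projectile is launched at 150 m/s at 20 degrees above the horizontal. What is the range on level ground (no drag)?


R = v0^2 * sin(2*theta) / g = 150^2 * sin(2*20°) / 9.81 = 1474 m

1474 m


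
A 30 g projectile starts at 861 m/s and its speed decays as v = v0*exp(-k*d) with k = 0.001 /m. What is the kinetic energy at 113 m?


v = v0*exp(-k*d) = 861*exp(-0.001*113) = 769.003 m/s
E = 0.5*m*v^2 = 0.5*0.03*769.003^2 = 8870 J

8870 J


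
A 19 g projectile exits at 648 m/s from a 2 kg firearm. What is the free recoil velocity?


v_recoil = m_p * v_p / m_gun = 0.019 * 648 / 2 = 6.156 m/s

6.156 m/s


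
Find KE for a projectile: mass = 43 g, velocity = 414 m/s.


E = 0.5*m*v^2 = 0.5*0.043*414^2 = 3685 J

3685 J


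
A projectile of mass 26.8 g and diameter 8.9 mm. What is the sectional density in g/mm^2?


SD = m/d^2 = 26.8/8.9^2 = 0.3383 g/mm^2

0.3383 g/mm^2


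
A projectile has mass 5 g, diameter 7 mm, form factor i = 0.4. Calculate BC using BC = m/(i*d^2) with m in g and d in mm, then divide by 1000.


BC = m/(i*d^2*1000) = 5/(0.4 * 7^2 * 1000) = 0.0002551

0.0002551


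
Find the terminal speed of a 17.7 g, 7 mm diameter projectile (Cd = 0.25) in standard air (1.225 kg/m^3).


A = pi*(d/2)^2 = pi*(7/2000)^2 = 3.84845e-05 m^2
vt = sqrt(2mg/(Cd*rho*A)) = sqrt(2*0.0177*9.81/(0.25 * 1.225 * 3.84845e-05)) = 171.7 m/s

171.7 m/s


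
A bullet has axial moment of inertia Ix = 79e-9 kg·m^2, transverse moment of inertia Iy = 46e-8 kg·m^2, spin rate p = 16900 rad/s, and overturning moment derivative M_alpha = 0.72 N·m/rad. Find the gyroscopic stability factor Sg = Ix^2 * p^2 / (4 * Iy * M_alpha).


Sg = Ix^2 * p^2 / (4 * Iy * M_alpha) = (79e-9)^2 * 16900^2 / (4 * 46e-8 * 0.72) = 1.345

1.345


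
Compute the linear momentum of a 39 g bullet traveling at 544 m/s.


p = m*v = 0.039*544 = 21.22 kg·m/s

21.22 kg·m/s


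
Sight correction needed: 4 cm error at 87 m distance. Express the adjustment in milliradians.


1 mrad subtends 1 cm per 10 m of range, so adj = error_cm / (dist_m / 10) = 4 / (87/10) = 0.4598 mrad

0.4598 mrad


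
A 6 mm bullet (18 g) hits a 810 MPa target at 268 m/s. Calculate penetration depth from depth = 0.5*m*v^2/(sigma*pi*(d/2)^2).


A = pi*(d/2)^2 = pi*(6/2)^2 = 28.2743 mm^2
E = 0.5*m*v^2 = 0.5*0.018*268^2 = 646.416 J
depth = E/(sigma*A) = 646.416 J / (810 MPa * 28.2743 mm^2) = 646.416/(810 * 28.2743) m = 0.028225 m ≈ 28.23 mm

28.23 mm


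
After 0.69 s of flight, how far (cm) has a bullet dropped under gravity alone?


drop = 0.5*g*t^2 = 0.5*9.81*0.69^2 = 2.33527 m ≈ 233.5 cm

233.5 cm


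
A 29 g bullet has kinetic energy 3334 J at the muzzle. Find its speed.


v = sqrt(2*E/m) = sqrt(2*3334/0.029) = 479.5 m/s

479.5 m/s


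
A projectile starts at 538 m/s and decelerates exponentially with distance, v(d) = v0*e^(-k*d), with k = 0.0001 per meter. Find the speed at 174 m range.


v = v0*exp(-k*d) = 538*exp(-0.0001*174) = 528.7 m/s

528.7 m/s


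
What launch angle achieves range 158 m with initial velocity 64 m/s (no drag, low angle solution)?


sin(2*theta) = R*g/v0^2 = 158*9.81/64^2 = 0.378413, theta = arcsin(0.378413)/2 = 11.12°

11.12 degrees


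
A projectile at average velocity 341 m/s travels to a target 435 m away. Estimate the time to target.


t = d/v = 435/341 = 1.276 s

1.276 s


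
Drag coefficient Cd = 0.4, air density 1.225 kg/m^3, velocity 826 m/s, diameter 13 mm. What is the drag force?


A = pi*(d/2)^2 = pi*(13/2000)^2 = 1.32732e-04 m^2
Fd = 0.5*Cd*rho*A*v^2 = 0.5*0.4*1.225*1.32732e-04*826^2 = 22.19 N

22.19 N


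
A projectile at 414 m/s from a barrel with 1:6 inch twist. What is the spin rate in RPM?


twist_m = 6*0.0254 = 0.1524 m
spin = v/twist = 414/0.1524 = 2716.535 rev/s
RPM = spin*60 = 2716.535*60 ≈ 162992 RPM

162992 RPM


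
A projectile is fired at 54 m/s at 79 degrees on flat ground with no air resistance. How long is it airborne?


T = 2*v0*sin(theta)/g = 2*54*sin(79°)/9.81 = 10.81 s

10.81 s


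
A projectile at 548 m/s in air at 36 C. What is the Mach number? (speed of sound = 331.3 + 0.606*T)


a = 331.3 + 0.606*(36) = 353.116 m/s
M = v/a = 548/353.116 = 1.552

1.552


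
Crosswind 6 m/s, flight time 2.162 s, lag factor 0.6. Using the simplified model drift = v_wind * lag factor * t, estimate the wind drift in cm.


drift = v_wind * lag * t = 6 * 0.6 * 2.162 = 7.7832 m ≈ 778.3 cm

778.3 cm


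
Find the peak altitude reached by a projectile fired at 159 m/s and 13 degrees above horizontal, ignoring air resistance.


H = (v0*sin(theta))^2 / (2g) = (159*sin(13°))^2 / (2*9.81) = 65.2 m

65.2 m


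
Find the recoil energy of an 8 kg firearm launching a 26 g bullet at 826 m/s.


v_r = m_p*v_p/m_gun = 0.026*826/8 = 2.6845 m/s, E_r = 0.5*m_gun*v_r^2 = 0.5*8*2.6845^2 = 28.83 J

28.83 J


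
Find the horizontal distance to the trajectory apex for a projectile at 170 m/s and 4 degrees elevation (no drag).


R = v0^2*sin(2*theta)/g = 170^2*sin(2*4°)/9.81 = 410 m
apex_dist = R/2 = 410/2 = 205 m

205 m


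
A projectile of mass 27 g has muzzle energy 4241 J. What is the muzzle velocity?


v = sqrt(2*E/m) = sqrt(2*4241/0.027) = 560.5 m/s

560.5 m/s


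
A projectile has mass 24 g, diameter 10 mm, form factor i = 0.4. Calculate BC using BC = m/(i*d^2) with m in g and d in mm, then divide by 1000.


BC = m/(i*d^2*1000) = 24/(0.4 * 10^2 * 1000) = 0.0006

0.0006


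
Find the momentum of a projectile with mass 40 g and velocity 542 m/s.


p = m*v = 0.04*542 = 21.68 kg·m/s

21.68 kg·m/s


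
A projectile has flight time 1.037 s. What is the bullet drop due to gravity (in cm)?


drop = 0.5*g*t^2 = 0.5*9.81*1.037^2 = 5.27468 m ≈ 527.5 cm

527.5 cm


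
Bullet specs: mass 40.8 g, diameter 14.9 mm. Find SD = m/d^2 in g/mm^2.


SD = m/d^2 = 40.8/14.9^2 = 0.1838 g/mm^2

0.1838 g/mm^2


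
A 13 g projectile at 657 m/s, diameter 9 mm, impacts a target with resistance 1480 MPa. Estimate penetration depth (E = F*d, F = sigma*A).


A = pi*(d/2)^2 = pi*(9/2)^2 = 63.6173 mm^2
E = 0.5*m*v^2 = 0.5*0.013*657^2 = 2805.72 J
depth = E/(sigma*A) = 2805.72 J / (1480 MPa * 63.6173 mm^2) = 2805.72/(1480 * 63.6173) m = 0.0297994 m ≈ 29.8 mm

29.8 mm


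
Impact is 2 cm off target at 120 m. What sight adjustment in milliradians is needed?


1 mrad subtends 1 cm per 10 m of range, so adj = error_cm / (dist_m / 10) = 2 / (120/10) = 0.1667 mrad

0.1667 mrad


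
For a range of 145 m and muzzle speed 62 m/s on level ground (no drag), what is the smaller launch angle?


sin(2*theta) = R*g/v0^2 = 145*9.81/62^2 = 0.370044, theta = arcsin(0.370044)/2 = 10.86°

10.86 degrees


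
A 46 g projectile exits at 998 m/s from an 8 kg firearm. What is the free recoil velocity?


v_recoil = m_p * v_p / m_gun = 0.046 * 998 / 8 = 5.739 m/s

5.739 m/s


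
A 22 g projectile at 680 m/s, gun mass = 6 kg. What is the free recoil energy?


v_r = m_p*v_p/m_gun = 0.022*680/6 = 2.49333 m/s, E_r = 0.5*m_gun*v_r^2 = 0.5*6*2.49333^2 = 18.65 J

18.65 J


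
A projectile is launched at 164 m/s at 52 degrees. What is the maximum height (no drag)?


H = (v0*sin(theta))^2 / (2g) = (164*sin(52°))^2 / (2*9.81) = 851.2 m

851.2 m


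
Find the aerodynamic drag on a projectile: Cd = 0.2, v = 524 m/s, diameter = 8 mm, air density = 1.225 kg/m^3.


A = pi*(d/2)^2 = pi*(8/2000)^2 = 5.02655e-05 m^2
Fd = 0.5*Cd*rho*A*v^2 = 0.5*0.2*1.225*5.02655e-05*524^2 = 1.691 N

1.691 N


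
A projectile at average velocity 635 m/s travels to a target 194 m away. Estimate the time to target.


t = d/v = 194/635 = 0.3055 s

0.3055 s


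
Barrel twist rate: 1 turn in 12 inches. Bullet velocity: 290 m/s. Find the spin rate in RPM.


twist_m = 12*0.0254 = 0.3048 m
spin = v/twist = 290/0.3048 = 951.4436 rev/s
RPM = spin*60 = 951.4436*60 ≈ 57087 RPM

57087 RPM


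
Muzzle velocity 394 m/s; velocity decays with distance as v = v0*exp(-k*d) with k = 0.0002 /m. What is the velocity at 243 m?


v = v0*exp(-k*d) = 394*exp(-0.0002*243) = 375.3 m/s

375.3 m/s


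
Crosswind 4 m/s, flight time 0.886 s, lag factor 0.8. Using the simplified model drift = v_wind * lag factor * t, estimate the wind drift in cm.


drift = v_wind * lag * t = 4 * 0.8 * 0.886 = 2.8352 m ≈ 283.5 cm

283.5 cm


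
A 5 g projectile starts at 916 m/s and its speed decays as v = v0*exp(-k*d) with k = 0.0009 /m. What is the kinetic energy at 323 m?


v = v0*exp(-k*d) = 916*exp(-0.0009*323) = 684.93 m/s
E = 0.5*m*v^2 = 0.5*0.005*684.93^2 = 1173 J

1173 J


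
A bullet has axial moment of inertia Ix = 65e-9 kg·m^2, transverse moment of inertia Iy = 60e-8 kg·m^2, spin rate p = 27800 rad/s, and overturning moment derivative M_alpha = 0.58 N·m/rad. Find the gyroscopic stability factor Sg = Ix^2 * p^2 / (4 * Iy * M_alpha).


Sg = Ix^2 * p^2 / (4 * Iy * M_alpha) = (65e-9)^2 * 27800^2 / (4 * 60e-8 * 0.58) = 2.346

2.346


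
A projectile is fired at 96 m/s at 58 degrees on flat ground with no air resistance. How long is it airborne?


T = 2*v0*sin(theta)/g = 2*96*sin(58°)/9.81 = 16.6 s

16.6 s


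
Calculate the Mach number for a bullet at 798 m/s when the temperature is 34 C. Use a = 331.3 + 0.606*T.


a = 331.3 + 0.606*(34) = 351.904 m/s
M = v/a = 798/351.904 = 2.268

2.268


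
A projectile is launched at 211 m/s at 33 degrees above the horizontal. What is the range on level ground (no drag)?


R = v0^2 * sin(2*theta) / g = 211^2 * sin(2*33°) / 9.81 = 4146 m

4146 m


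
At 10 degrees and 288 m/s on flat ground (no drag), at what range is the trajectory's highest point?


R = v0^2*sin(2*theta)/g = 288^2*sin(2*10°)/9.81 = 2891.8 m
apex_dist = R/2 = 2891.8/2 = 1446 m

1446 m


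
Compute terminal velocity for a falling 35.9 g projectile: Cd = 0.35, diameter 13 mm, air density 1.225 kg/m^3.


A = pi*(d/2)^2 = pi*(13/2000)^2 = 1.32732e-04 m^2
vt = sqrt(2mg/(Cd*rho*A)) = sqrt(2*0.0359*9.81/(0.35 * 1.225 * 1.32732e-04)) = 111.3 m/s

111.3 m/s


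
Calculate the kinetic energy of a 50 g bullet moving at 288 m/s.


E = 0.5*m*v^2 = 0.5*0.05*288^2 = 2074 J

2074 J


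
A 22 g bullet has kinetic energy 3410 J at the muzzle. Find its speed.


v = sqrt(2*E/m) = sqrt(2*3410/0.022) = 556.8 m/s

556.8 m/s


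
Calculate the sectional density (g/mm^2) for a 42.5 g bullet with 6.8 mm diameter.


SD = m/d^2 = 42.5/6.8^2 = 0.9191 g/mm^2

0.9191 g/mm^2


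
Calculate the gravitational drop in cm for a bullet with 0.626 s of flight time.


drop = 0.5*g*t^2 = 0.5*9.81*0.626^2 = 1.92215 m ≈ 192.2 cm

192.2 cm


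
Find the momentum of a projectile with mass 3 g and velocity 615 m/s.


p = m*v = 0.003*615 = 1.845 kg·m/s

1.845 kg·m/s


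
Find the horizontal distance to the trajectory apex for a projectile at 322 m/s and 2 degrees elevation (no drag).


R = v0^2*sin(2*theta)/g = 322^2*sin(2*2°)/9.81 = 737.271 m
apex_dist = R/2 = 737.271/2 = 368.6 m

368.6 m


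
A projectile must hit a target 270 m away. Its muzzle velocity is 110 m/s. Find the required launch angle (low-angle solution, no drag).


sin(2*theta) = R*g/v0^2 = 270*9.81/110^2 = 0.218901, theta = arcsin(0.218901)/2 = 6.322°

6.322 degrees


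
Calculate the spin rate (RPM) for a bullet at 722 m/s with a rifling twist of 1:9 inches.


twist_m = 9*0.0254 = 0.2286 m
spin = v/twist = 722/0.2286 = 3158.355 rev/s
RPM = spin*60 = 3158.355*60 ≈ 189501 RPM

189501 RPM


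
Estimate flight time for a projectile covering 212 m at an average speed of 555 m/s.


t = d/v = 212/555 = 0.382 s

0.382 s


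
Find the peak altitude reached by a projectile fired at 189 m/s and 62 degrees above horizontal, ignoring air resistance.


H = (v0*sin(theta))^2 / (2g) = (189*sin(62°))^2 / (2*9.81) = 1419 m

1419 m


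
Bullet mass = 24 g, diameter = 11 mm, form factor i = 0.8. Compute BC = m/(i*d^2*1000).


BC = m/(i*d^2*1000) = 24/(0.8 * 11^2 * 1000) = 0.0002479

0.0002479


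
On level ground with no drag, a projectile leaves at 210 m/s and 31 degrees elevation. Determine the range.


R = v0^2 * sin(2*theta) / g = 210^2 * sin(2*31°) / 9.81 = 3969 m

3969 m


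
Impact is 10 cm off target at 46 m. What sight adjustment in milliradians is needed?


1 mrad subtends 1 cm per 10 m of range, so adj = error_cm / (dist_m / 10) = 10 / (46/10) = 2.174 mrad

2.174 mrad


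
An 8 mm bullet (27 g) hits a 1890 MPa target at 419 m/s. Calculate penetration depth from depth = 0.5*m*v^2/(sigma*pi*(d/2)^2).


A = pi*(d/2)^2 = pi*(8/2)^2 = 50.2655 mm^2
E = 0.5*m*v^2 = 0.5*0.027*419^2 = 2370.07 J
depth = E/(sigma*A) = 2370.07 J / (1890 MPa * 50.2655 mm^2) = 2370.07/(1890 * 50.2655) m = 0.0249477 m ≈ 24.95 mm

24.95 mm


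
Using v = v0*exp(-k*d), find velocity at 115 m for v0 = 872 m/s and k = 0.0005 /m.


v = v0*exp(-k*d) = 872*exp(-0.0005*115) = 823.3 m/s

823.3 m/s


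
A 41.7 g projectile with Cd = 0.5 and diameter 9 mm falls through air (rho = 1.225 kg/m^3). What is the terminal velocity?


A = pi*(d/2)^2 = pi*(9/2000)^2 = 6.36173e-05 m^2
vt = sqrt(2mg/(Cd*rho*A)) = sqrt(2*0.0417*9.81/(0.5 * 1.225 * 6.36173e-05)) = 144.9 m/s

144.9 m/s


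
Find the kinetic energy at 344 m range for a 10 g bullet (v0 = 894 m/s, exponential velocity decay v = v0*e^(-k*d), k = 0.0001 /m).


v = v0*exp(-k*d) = 894*exp(-0.0001*344) = 863.769 m/s
E = 0.5*m*v^2 = 0.5*0.01*863.769^2 = 3730 J

3730 J


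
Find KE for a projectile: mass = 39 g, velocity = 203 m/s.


E = 0.5*m*v^2 = 0.5*0.039*203^2 = 803.6 J

803.6 J


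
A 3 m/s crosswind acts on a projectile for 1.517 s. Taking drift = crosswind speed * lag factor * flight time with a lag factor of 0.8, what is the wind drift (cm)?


drift = v_wind * lag * t = 3 * 0.8 * 1.517 = 3.6408 m ≈ 364.1 cm

364.1 cm


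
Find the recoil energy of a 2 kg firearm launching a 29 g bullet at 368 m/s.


v_r = m_p*v_p/m_gun = 0.029*368/2 = 5.336 m/s, E_r = 0.5*m_gun*v_r^2 = 0.5*2*5.336^2 = 28.47 J

28.47 J


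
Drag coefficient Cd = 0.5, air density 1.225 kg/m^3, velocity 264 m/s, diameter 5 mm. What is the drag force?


A = pi*(d/2)^2 = pi*(5/2000)^2 = 1.96350e-05 m^2
Fd = 0.5*Cd*rho*A*v^2 = 0.5*0.5*1.225*1.96350e-05*264^2 = 0.4191 N

0.4191 N
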